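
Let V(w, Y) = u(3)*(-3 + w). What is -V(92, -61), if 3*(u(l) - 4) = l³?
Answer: -1157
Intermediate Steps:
u(l) = 4 + l³/3
V(w, Y) = -39 + 13*w (V(w, Y) = (4 + (⅓)*3³)*(-3 + w) = (4 + (⅓)*27)*(-3 + w) = (4 + 9)*(-3 + w) = 13*(-3 + w) = -39 + 13*w)
-V(92, -61) = -(-39 + 13*92) = -(-39 + 1196) = -1*1157 = -1157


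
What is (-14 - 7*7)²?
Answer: 3969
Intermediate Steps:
(-14 - 7*7)² = (-14 - 49)² = (-63)² = 3969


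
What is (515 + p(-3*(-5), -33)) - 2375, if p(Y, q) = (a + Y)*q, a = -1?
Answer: -2322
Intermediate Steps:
p(Y, q) = q*(-1 + Y) (p(Y, q) = (-1 + Y)*q = q*(-1 + Y))
(515 + p(-3*(-5), -33)) - 2375 = (515 - 33*(-1 - 3*(-5))) - 2375 = (515 - 33*(-1 + 15)) - 2375 = (515 - 33*14) - 2375 = (515 - 462) - 2375 = 53 - 2375 = -2322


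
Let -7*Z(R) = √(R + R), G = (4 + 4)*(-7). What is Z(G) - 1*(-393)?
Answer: 393 - 4*I*√7/7 ≈ 393.0 - 1.5119*I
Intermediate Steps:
G = -56 (G = 8*(-7) = -56)
Z(R) = -√2*√R/7 (Z(R) = -√(R + R)/7 = -√2*√R/7)
Z(G) - 1*(-393) = -√2*√(-56)/7 - 1*(-393) = -√2*2*I*√14/7 + 393 = -4*I*√7/7 + 393 = 393 - 4*I*√7/7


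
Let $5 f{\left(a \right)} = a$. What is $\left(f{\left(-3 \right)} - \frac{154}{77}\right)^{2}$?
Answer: $\frac{169}{25} \approx 6.76$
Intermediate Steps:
$f{\left(a \right)} = \frac{a}{5}$
$\left(f{\left(-3 \right)} - \frac{154}{77}\right)^{2} = \left(\frac{1}{5} \left(-3\right) - \frac{154}{77}\right)^{2} = \left(- \frac{3}{5} - 2\right)^{2} = \left(- \frac{13}{5}\right)^{2} = \frac{169}{25}$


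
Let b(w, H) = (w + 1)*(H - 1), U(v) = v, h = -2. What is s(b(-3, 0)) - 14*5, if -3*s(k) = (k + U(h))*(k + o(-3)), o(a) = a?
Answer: -70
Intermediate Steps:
b(w, H) = (1 + w)*(-1 + H)
s(k) = -(-3 + k)*(-2 + k)/3 (s(k) = -(k - 2)*(k - 3)/3 = -(-2 + k)*(-3 + k)/3 = -(-3 + k)*(-2 + k)/3)
s(b(-3, 0)) - 14*5 = (-2 - (-1 + 0 - 1*(-3) + 0*(-3))**2/3 + 5*(-1 + 0 - 1*(-3) + 0*(-3))/3) - 14*5 = (-2 - (-1 + 0 + 3 + 0)**2/3 + 5*(-1 + 0 + 3 + 0)/3) - 70 = (-2 - 1/3*2**2 + (5/3)*2) - 70 = (-2 - 1/3*4 + 10/3) - 70 = (-2 - 4/3 + 10/3) - 70 = 0 - 70 = -70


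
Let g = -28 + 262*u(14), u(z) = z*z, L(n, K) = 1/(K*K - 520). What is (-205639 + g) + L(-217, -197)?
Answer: -5908567034/38289 ≈ -1.5432e+5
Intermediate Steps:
L(n, K) = 1/(-520 + K**2) (L(n, K) = 1/(K**2 - 520) = 1/(-520 + K**2))
u(z) = z**2
g = 51324 (g = -28 + 262*14**2 = -28 + 262*196 = -28 + 51352 = 51324)
(-205639 + g) + L(-217, -197) = (-205639 + 51324) + 1/(-520 + (-197)**2) = -154315 + 1/(-520 + 38809) = -154315 + 1/38289 = -5908567034/38289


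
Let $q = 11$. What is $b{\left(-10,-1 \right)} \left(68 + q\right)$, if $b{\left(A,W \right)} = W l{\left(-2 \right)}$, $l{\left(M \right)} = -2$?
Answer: $158$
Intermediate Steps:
$b{\left(A,W \right)} = - 2 W$ ($b{\left(A,W \right)} = W \left(-2\right) = - 2 W$)
$b{\left(-10,-1 \right)} \left(68 + q\right) = \left(-2\right) \left(-1\right) \left(68 + 11\right) = 2 \cdot 79 = 158$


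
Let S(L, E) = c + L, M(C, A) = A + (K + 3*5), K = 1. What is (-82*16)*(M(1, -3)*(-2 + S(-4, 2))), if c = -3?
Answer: 153504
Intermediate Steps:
M(C, A) = 16 + A (M(C, A) = A + (1 + 3*5) = A + (1 + 15) = A + 16 = 16 + A)
S(L, E) = -3 + L
(-82*16)*(M(1, -3)*(-2 + S(-4, 2))) = (-82*16)*((16 - 3)*(-2 + (-3 - 4))) = -17056*(-2 - 7) = -17056*(-9) = -1312*(-117) = 153504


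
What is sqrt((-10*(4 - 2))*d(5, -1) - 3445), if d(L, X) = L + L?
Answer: 27*I*sqrt(5) ≈ 60.374*I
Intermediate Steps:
d(L, X) = 2*L
sqrt((-10*(4 - 2))*d(5, -1) - 3445) = sqrt((-10*(4 - 2))*(2*5) - 3445) = sqrt(-10*2*10 - 3445) = sqrt(-20*10 - 3445) = sqrt(-200 - 3445) = sqrt(-3645) = 27*I*sqrt(5)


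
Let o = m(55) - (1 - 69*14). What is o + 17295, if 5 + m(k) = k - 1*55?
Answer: 18255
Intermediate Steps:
m(k) = -60 + k (m(k) = -5 + (k - 1*55) = -5 + (k - 55) = -5 + (-55 + k) = -60 + k)
o = 960 (o = (-60 + 55) - (1 - 69*14) = -5 - (1 - 966) = -5 - 1*(-965) = -5 + 965 = 960)
o + 17295 = 960 + 17295 = 18255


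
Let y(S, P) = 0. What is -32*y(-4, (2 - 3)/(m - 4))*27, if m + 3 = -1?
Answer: 0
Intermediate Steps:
m = -4 (m = -3 - 1 = -4)
-32*y(-4, (2 - 3)/(m - 4))*27 = -32*0*27 = 0*27 = 0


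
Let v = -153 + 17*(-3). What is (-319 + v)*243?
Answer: -127089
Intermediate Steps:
v = -204 (v = -153 - 51 = -204)
(-319 + v)*243 = (-319 - 204)*243 = -523*243 = -127089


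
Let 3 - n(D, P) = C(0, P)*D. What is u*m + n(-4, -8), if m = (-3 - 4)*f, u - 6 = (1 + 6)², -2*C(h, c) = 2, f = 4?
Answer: -1541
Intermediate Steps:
C(h, c) = -1 (C(h, c) = -½*2 = -1)
n(D, P) = 3 + D (n(D, P) = 3 - (-1)*D = 3 + D)
u = 55 (u = 6 + (1 + 6)² = 6 + 7² = 6 + 49 = 55)
m = -28 (m = (-3 - 4)*4 = -7*4 = -28)
u*m + n(-4, -8) = 55*(-28) + (3 - 4) = -1540 - 1 = -1541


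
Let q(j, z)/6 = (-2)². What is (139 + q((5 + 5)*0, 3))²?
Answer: 26569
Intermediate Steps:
q(j, z) = 24 (q(j, z) = 6*(-2)² = 6*4 = 24)
(139 + q((5 + 5)*0, 3))² = (139 + 24)² = 163² = 26569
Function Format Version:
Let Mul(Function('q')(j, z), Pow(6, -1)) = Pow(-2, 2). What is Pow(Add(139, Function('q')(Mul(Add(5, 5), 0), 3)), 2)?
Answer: 26569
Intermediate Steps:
Function('q')(j, z) = 24 (Function('q')(j, z) = Mul(6, Pow(-2, 2)) = Mul(6, 4) = 24)
Pow(Add(139, Function('q')(Mul(Add(5, 5), 0), 3)), 2) = Pow(Add(139, 24), 2) = Pow(163, 2) = 26569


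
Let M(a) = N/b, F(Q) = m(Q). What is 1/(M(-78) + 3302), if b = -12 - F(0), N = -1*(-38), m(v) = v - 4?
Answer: 4/13189 ≈ 0.00030328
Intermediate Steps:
m(v) = -4 + v
F(Q) = -4 + Q
N = 38
b = -8 (b = -12 - (-4 + 0) = -12 - 1*(-4) = -12 + 4 = -8)
M(a) = -19/4 (M(a) = 38/(-8) = 38*(-⅛) = -19/4)
1/(M(-78) + 3302) = 1/(-19/4 + 3302) = 1/(13189/4) = 4/13189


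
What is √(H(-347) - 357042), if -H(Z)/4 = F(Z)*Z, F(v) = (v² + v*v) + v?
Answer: √333416706 ≈ 18260.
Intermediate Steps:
F(v) = v + 2*v² (F(v) = (v² + v²) + v = 2*v² + v = v + 2*v²)
H(Z) = -4*Z²*(1 + 2*Z) (H(Z) = -4*Z*(1 + 2*Z)*Z = -4*Z²*(1 + 2*Z))
√(H(-347) - 357042) = √((-347)²*(-4 - 8*(-347)) - 357042) = √(120409*(-4 + 2776) - 357042) = √(120409*2772 - 357042) = √(333773748 - 357042) = √333416706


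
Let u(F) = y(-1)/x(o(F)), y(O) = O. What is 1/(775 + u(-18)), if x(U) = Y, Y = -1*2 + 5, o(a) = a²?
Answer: 3/2324 ≈ 0.0012909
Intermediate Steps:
Y = 3 (Y = -2 + 5 = 3)
x(U) = 3
u(F) = -⅓ (u(F) = -1/3 = -1*⅓ = -⅓)
1/(775 + u(-18)) = 1/(775 - ⅓) = 1/(2324/3) = 3/2324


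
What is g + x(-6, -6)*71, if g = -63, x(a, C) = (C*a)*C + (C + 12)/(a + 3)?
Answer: -15541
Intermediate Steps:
x(a, C) = a*C² + (12 + C)/(3 + a)
g + x(-6, -6)*71 = -63 + ((12 - 6 + (-6)²*(-6)² + 3*(-6)*(-6)²)/(3 - 6))*71 = -63 + ((12 - 6 + 36*36 + 3*(-6)*36)/(-3))*71 = -63 - (12 - 6 + 1296 - 648)/3*71 = -63 - ⅓*654*71 = -63 - 218*71 = -63 - 15478 = -15541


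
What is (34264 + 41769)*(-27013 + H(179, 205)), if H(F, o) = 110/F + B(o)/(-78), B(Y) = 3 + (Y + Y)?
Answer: -28681233116149/13962 ≈ -2.0542e+9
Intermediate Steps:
B(Y) = 3 + 2*Y
H(F, o) = -1/26 + 110/F - o/39 (H(F, o) = 110/F + (3 + 2*o)/(-78) = 110/F + (3 + 2*o)*(-1/78) = 110/F + (-1/26 - o/39) = -1/26 + 110/F - o/39)
(34264 + 41769)*(-27013 + H(179, 205)) = (34264 + 41769)*(-27013 + (-1/26 + 110/179 - 1/39*205)) = 76033*(-27013 + (-1/26 + 110*(1/179) - 205/39)) = 76033*(-27013 + (-1/26 + 110/179 - 205/39)) = 76033*(-27013 - 65347/13962) = 76033*(-377220853/13962) = -28681233116149/13962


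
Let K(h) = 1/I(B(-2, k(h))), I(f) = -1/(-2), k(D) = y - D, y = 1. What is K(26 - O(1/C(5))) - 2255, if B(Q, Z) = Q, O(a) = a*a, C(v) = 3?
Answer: -2253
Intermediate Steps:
O(a) = a²
k(D) = 1 - D
I(f) = ½ (I(f) = -1*(-½) = ½)
K(h) = 2 (K(h) = 1/(½) = 2)
K(26 - O(1/C(5))) - 2255 = 2 - 2255 = -2253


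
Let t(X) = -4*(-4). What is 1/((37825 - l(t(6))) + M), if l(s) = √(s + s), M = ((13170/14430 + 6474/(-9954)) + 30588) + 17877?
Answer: 13736773030253637/1185349742706136987708 + 636770484441*√2/1185349742706136987708 ≈ 1.1590e-5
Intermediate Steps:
M = 38674261537/797979 (M = ((13170*(1/14430) + 6474*(-1/9954)) + 30588) + 17877 = ((439/481 - 1079/1659) + 30588) + 17877 = (209302/797979 + 30588) + 17877 = 24408790954/797979 + 17877 = 38674261537/797979 ≈ 48465.)
t(X) = 16
l(s) = √2*√s (l(s) = √(2*s) = √2*√s)
1/((37825 - l(t(6))) + M) = 1/((37825 - √2*√16) + 38674261537/797979) = 1/((37825 - √2*4) + 38674261537/797979) = 1/((37825 - 4*√2) + 38674261537/797979) = 1/(68857817212/797979 - 4*√2)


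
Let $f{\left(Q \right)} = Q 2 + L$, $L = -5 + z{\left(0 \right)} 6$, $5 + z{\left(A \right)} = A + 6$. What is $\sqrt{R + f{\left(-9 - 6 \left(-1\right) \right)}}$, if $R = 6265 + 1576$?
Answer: $2 \sqrt{1959} \approx 88.521$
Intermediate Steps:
$z{\left(A \right)} = 1 + A$ ($z{\left(A \right)} = -5 + \left(A + 6\right) = -5 + \left(6 + A\right) = 1 + A$)
$L = 1$ ($L = -5 + \left(1 + 0\right) 6 = -5 + 1 \cdot 6 = -5 + 6 = 1$)
$R = 7841$
$f{\left(Q \right)} = 1 + 2 Q$ ($f{\left(Q \right)} = Q 2 + 1 = 2 Q + 1 = 1 + 2 Q$)
$\sqrt{R + f{\left(-9 - 6 \left(-1\right) \right)}} = \sqrt{7841 + \left(1 + 2 \left(-9 - 6 \left(-1\right)\right)\right)} = \sqrt{7841 + \left(1 + 2 \left(-9 - -6\right)\right)} = \sqrt{7841 + \left(1 + 2 \left(-9 + 6\right)\right)} = \sqrt{7841 + \left(1 + 2 \left(-3\right)\right)} = \sqrt{7841 + \left(1 - 6\right)} = \sqrt{7841 - 5} = \sqrt{7836} = 2 \sqrt{1959}$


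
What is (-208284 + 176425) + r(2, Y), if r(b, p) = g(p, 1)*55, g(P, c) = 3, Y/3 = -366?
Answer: -31694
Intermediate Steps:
Y = -1098 (Y = 3*(-366) = -1098)
r(b, p) = 165 (r(b, p) = 3*55 = 165)
(-208284 + 176425) + r(2, Y) = (-208284 + 176425) + 165 = -31859 + 165 = -31694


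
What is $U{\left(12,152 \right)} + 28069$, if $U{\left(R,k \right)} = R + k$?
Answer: $28233$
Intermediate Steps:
$U{\left(12,152 \right)} + 28069 = \left(12 + 152\right) + 28069 = 164 + 28069 = 28233$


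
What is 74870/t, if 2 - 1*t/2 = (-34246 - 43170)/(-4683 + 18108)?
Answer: 502564875/104266 ≈ 4820.0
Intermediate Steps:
t = 208532/13425 (t = 4 - 2*(-34246 - 43170)/(-4683 + 18108) = 4 - (-154832)/13425 = 4 - 2*(-77416/13425) = 4 + 154832/13425 = 208532/13425 ≈ 15.533)
74870/t = 74870/(208532/13425) = 74870*(13425/208532) = 502564875/104266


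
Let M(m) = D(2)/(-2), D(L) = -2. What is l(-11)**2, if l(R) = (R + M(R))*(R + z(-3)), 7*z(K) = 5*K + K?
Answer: 902500/49 ≈ 18418.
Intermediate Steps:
z(K) = 6*K/7 (z(K) = (5*K + K)/7 = (6*K)/7 = 6*K/7)
M(m) = 1 (M(m) = -2/(-2) = -2*(-1/2) = 1)
l(R) = (1 + R)*(-18/7 + R) (l(R) = (R + 1)*(R + (6/7)*(-3)) = (1 + R)*(R - 18/7) = (1 + R)*(-18/7 + R))
l(-11)**2 = (-18/7 + (-11)**2 - 11/7*(-11))**2 = (-18/7 + 121 + 121/7)**2 = (950/7)**2 = 902500/49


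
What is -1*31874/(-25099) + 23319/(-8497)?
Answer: -314450203/213266203 ≈ -1.4744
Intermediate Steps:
-1*31874/(-25099) + 23319/(-8497) = -31874*(-1/25099) + 23319*(-1/8497) = 31874/25099 - 23319/8497 = -314450203/213266203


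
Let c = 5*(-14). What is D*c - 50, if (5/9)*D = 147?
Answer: -18572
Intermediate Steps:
D = 1323/5 (D = (9/5)*147 = 1323/5 ≈ 264.60)
c = -70
D*c - 50 = (1323/5)*(-70) - 50 = -18522 - 50 = -18572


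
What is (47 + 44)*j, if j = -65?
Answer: -5915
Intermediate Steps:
(47 + 44)*j = (47 + 44)*(-65) = 91*(-65) = -5915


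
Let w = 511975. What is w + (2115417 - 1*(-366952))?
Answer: 2994344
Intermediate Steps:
w + (2115417 - 1*(-366952)) = 511975 + (2115417 - 1*(-366952)) = 511975 + (2115417 + 366952) = 511975 + 2482369 = 2994344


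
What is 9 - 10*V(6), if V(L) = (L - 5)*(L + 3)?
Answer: -81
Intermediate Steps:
V(L) = (-5 + L)*(3 + L)
9 - 10*V(6) = 9 - 10*(-15 + 6² - 2*6) = 9 - 10*(-15 + 36 - 12) = 9 - 10*9 = 9 - 90 = -81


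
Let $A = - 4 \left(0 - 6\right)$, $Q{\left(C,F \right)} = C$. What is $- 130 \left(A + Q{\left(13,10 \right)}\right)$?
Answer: $-4810$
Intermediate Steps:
$A = 24$ ($A = \left(-4\right) \left(-6\right) = 24$)
$- 130 \left(A + Q{\left(13,10 \right)}\right) = - 130 \left(24 + 13\right) = \left(-130\right) 37 = -4810$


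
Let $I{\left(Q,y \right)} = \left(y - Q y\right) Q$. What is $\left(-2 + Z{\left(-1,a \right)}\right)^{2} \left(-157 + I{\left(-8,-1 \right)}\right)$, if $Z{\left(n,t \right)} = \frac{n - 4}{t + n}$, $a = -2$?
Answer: $- \frac{85}{9} \approx -9.4444$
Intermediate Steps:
$I{\left(Q,y \right)} = Q \left(y - Q y\right)$ ($I{\left(Q,y \right)} = \left(y - Q y\right) Q = Q \left(y - Q y\right)$)
$Z{\left(n,t \right)} = \frac{-4 + n}{n + t}$
$\left(-2 + Z{\left(-1,a \right)}\right)^{2} \left(-157 + I{\left(-8,-1 \right)}\right) = \left(-2 + \frac{-4 - 1}{-1 - 2}\right)^{2} \left(-157 - - 8 \left(1 - -8\right)\right) = \left(-2 + \frac{1}{-3} \left(-5\right)\right)^{2} \left(-157 - - 8 \left(1 + 8\right)\right) = \left(-2 - - \frac{5}{3}\right)^{2} \left(-157 - \left(-8\right) 9\right) = \left(-2 + \frac{5}{3}\right)^{2} \left(-157 + 72\right) = \left(- \frac{1}{3}\right)^{2} \left(-85\right) = \frac{1}{9} \left(-85\right) = - \frac{85}{9}$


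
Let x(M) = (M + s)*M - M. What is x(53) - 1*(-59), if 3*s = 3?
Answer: 2868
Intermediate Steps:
s = 1 (s = (⅓)*3 = 1)
x(M) = -M + M*(1 + M) (x(M) = (M + 1)*M - M = (1 + M)*M - M = M*(1 + M) - M = -M + M*(1 + M))
x(53) - 1*(-59) = 53² - 1*(-59) = 2809 + 59 = 2868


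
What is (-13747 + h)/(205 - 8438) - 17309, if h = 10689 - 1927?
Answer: -142500012/8233 ≈ -17308.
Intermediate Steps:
h = 8762
(-13747 + h)/(205 - 8438) - 17309 = (-13747 + 8762)/(205 - 8438) - 17309 = -4985/(-8233) - 17309 = -4985*(-1/8233) - 17309 = 4985/8233 - 17309 = -142500012/8233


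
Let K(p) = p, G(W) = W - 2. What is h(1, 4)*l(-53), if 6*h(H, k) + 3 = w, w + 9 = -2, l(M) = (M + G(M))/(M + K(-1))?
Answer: -14/3 ≈ -4.6667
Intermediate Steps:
G(W) = -2 + W
l(M) = (-2 + 2*M)/(-1 + M) (l(M) = (M + (-2 + M))/(M - 1) = (-2 + 2*M)/(-1 + M))
w = -11 (w = -9 - 2 = -11)
h(H, k) = -7/3 (h(H, k) = -½ + (⅙)*(-11) = -½ - 11/6 = -7/3)
h(1, 4)*l(-53) = -7/3*2 = -14/3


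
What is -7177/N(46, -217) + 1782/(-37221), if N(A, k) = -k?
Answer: -89173937/2692319 ≈ -33.122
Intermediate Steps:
-7177/N(46, -217) + 1782/(-37221) = -7177/((-1*(-217))) + 1782/(-37221) = -7177/217 + 1782*(-1/37221) = -7177*1/217 - 594/12407 = -7177/217 - 594/12407 = -89173937/2692319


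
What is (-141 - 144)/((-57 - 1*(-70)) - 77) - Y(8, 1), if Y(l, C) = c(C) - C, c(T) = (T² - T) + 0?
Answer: 349/64 ≈ 5.4531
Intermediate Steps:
c(T) = T² - T
Y(l, C) = -C + C*(-1 + C) (Y(l, C) = C*(-1 + C) - C = -C + C*(-1 + C))
(-141 - 144)/((-57 - 1*(-70)) - 77) - Y(8, 1) = (-141 - 144)/((-57 - 1*(-70)) - 77) - (-2 + 1) = -285/((-57 + 70) - 77) - (-1) = -285/(13 - 77) - 1*(-1) = -285/(-64) + 1 = -285*(-1/64) + 1 = 285/64 + 1 = 349/64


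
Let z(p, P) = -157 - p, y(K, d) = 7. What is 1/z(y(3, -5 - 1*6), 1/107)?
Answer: -1/164 ≈ -0.0060976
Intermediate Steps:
1/z(y(3, -5 - 1*6), 1/107) = 1/(-157 - 1*7) = 1/(-157 - 7) = 1/(-164) = -1/164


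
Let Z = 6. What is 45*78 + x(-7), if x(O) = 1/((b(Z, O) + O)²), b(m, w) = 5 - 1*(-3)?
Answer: 3511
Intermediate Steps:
b(m, w) = 8 (b(m, w) = 5 + 3 = 8)
x(O) = (8 + O)⁻² (x(O) = 1/((8 + O)²) = (8 + O)⁻²)
45*78 + x(-7) = 45*78 + (8 - 7)⁻² = 3510 + 1⁻² = 3510 + 1 = 3511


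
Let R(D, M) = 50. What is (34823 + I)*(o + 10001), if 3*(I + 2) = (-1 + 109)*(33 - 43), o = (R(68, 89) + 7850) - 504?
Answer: 599518017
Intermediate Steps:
o = 7396 (o = (50 + 7850) - 504 = 7900 - 504 = 7396)
I = -362 (I = -2 + ((-1 + 109)*(33 - 43))/3 = -2 + (108*(-10))/3 = -2 + (⅓)*(-1080) = -2 - 360 = -362)
(34823 + I)*(o + 10001) = (34823 - 362)*(7396 + 10001) = 34461*17397 = 599518017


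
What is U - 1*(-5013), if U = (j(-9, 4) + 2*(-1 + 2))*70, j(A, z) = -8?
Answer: 4593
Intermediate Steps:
U = -420 (U = (-8 + 2*(-1 + 2))*70 = (-8 + 2*1)*70 = (-8 + 2)*70 = -6*70 = -420)
U - 1*(-5013) = -420 - 1*(-5013) = -420 + 5013 = 4593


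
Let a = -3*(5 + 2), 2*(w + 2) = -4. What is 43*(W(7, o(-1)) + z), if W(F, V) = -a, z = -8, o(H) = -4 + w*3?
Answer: 559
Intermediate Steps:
w = -4 (w = -2 + (½)*(-4) = -2 - 2 = -4)
o(H) = -16 (o(H) = -4 - 4*3 = -4 - 12 = -16)
a = -21 (a = -3*7 = -21)
W(F, V) = 21 (W(F, V) = -1*(-21) = 21)
43*(W(7, o(-1)) + z) = 43*(21 - 8) = 43*13 = 559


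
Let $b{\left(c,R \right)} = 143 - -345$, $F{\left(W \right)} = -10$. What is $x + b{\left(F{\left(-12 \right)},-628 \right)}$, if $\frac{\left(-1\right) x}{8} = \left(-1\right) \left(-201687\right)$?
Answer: $-1613008$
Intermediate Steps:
$b{\left(c,R \right)} = 488$ ($b{\left(c,R \right)} = 143 + 345 = 488$)
$x = -1613496$ ($x = - 8 \left(\left(-1\right) \left(-201687\right)\right) = \left(-8\right) 201687 = -1613496$)
$x + b{\left(F{\left(-12 \right)},-628 \right)} = -1613496 + 488 = -1613008$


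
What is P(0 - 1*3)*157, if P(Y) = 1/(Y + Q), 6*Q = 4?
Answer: -471/7 ≈ -67.286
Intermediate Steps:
Q = 2/3 (Q = (1/6)*4 = 2/3 ≈ 0.66667)
P(Y) = 1/(2/3 + Y) (P(Y) = 1/(Y + 2/3) = 1/(2/3 + Y))
P(0 - 1*3)*157 = (3/(2 + 3*(0 - 1*3)))*157 = (3/(2 + 3*(0 - 3)))*157 = (3/(2 + 3*(-3)))*157 = (3/(2 - 9))*157 = (3/(-7))*157 = (3*(-1/7))*157 = -3/7*157 = -471/7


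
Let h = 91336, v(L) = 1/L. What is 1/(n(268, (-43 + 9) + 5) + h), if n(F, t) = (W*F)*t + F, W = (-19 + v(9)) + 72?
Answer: -9/2890580 ≈ -3.1136e-6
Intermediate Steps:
W = 478/9 (W = (-19 + 1/9) + 72 = (-19 + ⅑) + 72 = -170/9 + 72 = 478/9 ≈ 53.111)
n(F, t) = F + 478*F*t/9 (n(F, t) = (478*F/9)*t + F = 478*F*t/9 + F = F + 478*F*t/9)
1/(n(268, (-43 + 9) + 5) + h) = 1/((⅑)*268*(9 + 478*((-43 + 9) + 5)) + 91336) = 1/((⅑)*268*(9 + 478*(-34 + 5)) + 91336) = 1/((⅑)*268*(9 + 478*(-29)) + 91336) = 1/((⅑)*268*(9 - 13862) + 91336) = 1/((⅑)*268*(-13853) + 91336) = 1/(-3712604/9 + 91336) = 1/(-2890580/9) = -9/2890580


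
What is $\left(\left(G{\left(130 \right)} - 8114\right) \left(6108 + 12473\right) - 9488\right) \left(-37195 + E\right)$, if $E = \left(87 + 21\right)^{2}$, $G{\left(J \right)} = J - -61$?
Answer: $3758846179781$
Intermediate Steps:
$G{\left(J \right)} = 61 + J$ ($G{\left(J \right)} = J + 61 = 61 + J$)
$E = 11664$ ($E = 108^{2} = 11664$)
$\left(\left(G{\left(130 \right)} - 8114\right) \left(6108 + 12473\right) - 9488\right) \left(-37195 + E\right) = \left(\left(\left(61 + 130\right) - 8114\right) \left(6108 + 12473\right) - 9488\right) \left(-37195 + 11664\right) = \left(\left(191 - 8114\right) 18581 - 9488\right) \left(-25531\right) = \left(\left(-7923\right) 18581 - 9488\right) \left(-25531\right) = \left(-147217263 - 9488\right) \left(-25531\right) = \left(-147226751\right) \left(-25531\right) = 3758846179781$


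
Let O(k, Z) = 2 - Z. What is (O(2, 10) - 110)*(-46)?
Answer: 5428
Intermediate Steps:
(O(2, 10) - 110)*(-46) = ((2 - 1*10) - 110)*(-46) = ((2 - 10) - 110)*(-46) = (-8 - 110)*(-46) = -118*(-46) = 5428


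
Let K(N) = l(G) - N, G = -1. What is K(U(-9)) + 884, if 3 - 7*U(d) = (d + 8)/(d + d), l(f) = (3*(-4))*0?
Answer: 111331/126 ≈ 883.58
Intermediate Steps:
l(f) = 0 (l(f) = -12*0 = 0)
U(d) = 3/7 - (8 + d)/(14*d) (U(d) = 3/7 - (d + 8)/(7*(d + d)) = 3/7 - (8 + d)/(7*(2*d)) = 3/7 - (8 + d)*1/(2*d)/7 = 3/7 - (8 + d)/(14*d))
K(N) = -N (K(N) = 0 - N = -N)
K(U(-9)) + 884 = -(-8 + 5*(-9))/(14*(-9)) + 884 = -(-1)*(-8 - 45)/(14*9) + 884 = -(-1)*(-53)/(14*9) + 884 = -1*53/126 + 884 = -53/126 + 884 = 111331/126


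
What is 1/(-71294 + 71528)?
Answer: 1/234 ≈ 0.0042735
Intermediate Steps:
1/(-71294 + 71528) = 1/234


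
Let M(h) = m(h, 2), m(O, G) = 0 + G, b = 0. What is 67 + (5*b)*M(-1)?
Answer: 67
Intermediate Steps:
m(O, G) = G
M(h) = 2
67 + (5*b)*M(-1) = 67 + (5*0)*2 = 67 + 0*2 = 67 + 0 = 67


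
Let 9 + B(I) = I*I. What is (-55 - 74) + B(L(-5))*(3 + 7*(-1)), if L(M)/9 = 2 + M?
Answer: -3009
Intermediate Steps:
L(M) = 18 + 9*M (L(M) = 9*(2 + M) = 18 + 9*M)
B(I) = -9 + I² (B(I) = -9 + I*I = -9 + I²)
(-55 - 74) + B(L(-5))*(3 + 7*(-1)) = (-55 - 74) + (-9 + (18 + 9*(-5))²)*(3 + 7*(-1)) = -129 + (-9 + (18 - 45)²)*(3 - 7) = -129 + (-9 + (-27)²)*(-4) = -129 + (-9 + 729)*(-4) = -129 + 720*(-4) = -129 - 2880 = -3009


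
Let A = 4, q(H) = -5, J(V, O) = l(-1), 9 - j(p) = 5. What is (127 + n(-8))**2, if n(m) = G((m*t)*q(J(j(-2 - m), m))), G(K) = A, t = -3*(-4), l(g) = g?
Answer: 17161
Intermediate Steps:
j(p) = 4 (j(p) = 9 - 1*5 = 9 - 5 = 4)
J(V, O) = -1
t = 12
G(K) = 4
n(m) = 4
(127 + n(-8))**2 = (127 + 4)**2 = 131**2 = 17161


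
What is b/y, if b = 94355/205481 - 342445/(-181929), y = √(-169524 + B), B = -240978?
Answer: -43765925920*I*√410502/7672888455210099 ≈ -0.0036546*I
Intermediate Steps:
y = I*√410502 (y = √(-169524 - 240978) = √(-410502) = I*√410502 ≈ 640.7*I)
b = 87531851840/37382952849 (b = 94355*(1/205481) - 342445*(-1/181929) = 94355/205481 + 342445/181929 = 87531851840/37382952849 ≈ 2.3415)
b/y = 87531851840/(37382952849*((I*√410502))) = 87531851840*(-I*√410502/410502)/37382952849 = -43765925920*I*√410502/7672888455210099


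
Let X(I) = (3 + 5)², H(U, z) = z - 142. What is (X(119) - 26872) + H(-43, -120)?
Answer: -27070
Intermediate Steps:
H(U, z) = -142 + z
X(I) = 64 (X(I) = 8² = 64)
(X(119) - 26872) + H(-43, -120) = (64 - 26872) + (-142 - 120) = -26808 - 262 = -27070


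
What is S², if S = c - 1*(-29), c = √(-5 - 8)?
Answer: (29 + I*√13)² ≈ 828.0 + 209.12*I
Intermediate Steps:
c = I*√13 (c = √(-13) = I*√13 ≈ 3.6056*I)
S = 29 + I*√13 (S = I*√13 - 1*(-29) = I*√13 + 29 = 29 + I*√13 ≈ 29.0 + 3.6056*I)
S² = (29 + I*√13)²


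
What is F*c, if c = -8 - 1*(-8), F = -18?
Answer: 0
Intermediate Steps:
c = 0 (c = -8 + 8 = 0)
F*c = -18*0 = 0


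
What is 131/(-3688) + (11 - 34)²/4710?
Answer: 666971/8685240 ≈ 0.076794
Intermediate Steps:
131/(-3688) + (11 - 34)²/4710 = 131*(-1/3688) + (-23)²*(1/4710) = -131/3688 + 529*(1/4710) = -131/3688 + 529/4710 = 666971/8685240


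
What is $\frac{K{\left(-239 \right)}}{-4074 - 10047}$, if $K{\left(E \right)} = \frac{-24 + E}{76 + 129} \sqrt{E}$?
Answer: $\frac{263 i \sqrt{239}}{2894805} \approx 0.0014045 i$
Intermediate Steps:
$K{\left(E \right)} = \sqrt{E} \left(- \frac{24}{205} + \frac{E}{205}\right)$ ($K{\left(E \right)} = \frac{-24 + E}{205} \sqrt{E} = \left(-24 + E\right) \frac{1}{205} \sqrt{E} = \left(- \frac{24}{205} + \frac{E}{205}\right) \sqrt{E} = \sqrt{E} \left(- \frac{24}{205} + \frac{E}{205}\right)$)
$\frac{K{\left(-239 \right)}}{-4074 - 10047} = \frac{\frac{1}{205} \sqrt{-239} \left(-24 - 239\right)}{-4074 - 10047} = \frac{\frac{1}{205} i \sqrt{239} \left(-263\right)}{-14121} = - \frac{263 i \sqrt{239}}{205} \left(- \frac{1}{14121}\right) = \frac{263 i \sqrt{239}}{2894805}$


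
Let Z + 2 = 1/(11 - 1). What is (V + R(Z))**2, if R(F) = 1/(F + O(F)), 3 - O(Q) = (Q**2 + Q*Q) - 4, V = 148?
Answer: 61136761/2809 ≈ 21765.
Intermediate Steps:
O(Q) = 7 - 2*Q**2 (O(Q) = 3 - ((Q**2 + Q*Q) - 4) = 3 - ((Q**2 + Q**2) - 4) = 3 - (2*Q**2 - 4) = 3 - (-4 + 2*Q**2) = 3 + (4 - 2*Q**2) = 7 - 2*Q**2)
Z = -19/10 (Z = -2 + 1/(11 - 1) = -2 + 1/10 = -19/10 ≈ -1.9000)
R(F) = 1/(7 + F - 2*F**2) (R(F) = 1/(F + (7 - 2*F**2)) = 1/(7 + F - 2*F**2))
(V + R(Z))**2 = (148 + 1/(7 - 19/10 - 2*(-19/10)**2))**2 = (148 + 1/(7 - 19/10 - 2*361/100))**2 = (148 + 1/(7 - 19/10 - 361/50))**2 = (148 + 1/(-53/25))**2 = (148 - 25/53)**2 = (7819/53)**2 = 61136761/2809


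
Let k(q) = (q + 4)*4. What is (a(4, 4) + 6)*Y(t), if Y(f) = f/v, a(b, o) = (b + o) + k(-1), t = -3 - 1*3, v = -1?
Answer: 156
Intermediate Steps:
k(q) = 16 + 4*q (k(q) = (4 + q)*4 = 16 + 4*q)
t = -6 (t = -3 - 3 = -6)
a(b, o) = 12 + b + o (a(b, o) = (b + o) + (16 + 4*(-1)) = (b + o) + (16 - 4) = (b + o) + 12 = 12 + b + o)
Y(f) = -f (Y(f) = f/(-1) = f*(-1) = -f)
(a(4, 4) + 6)*Y(t) = ((12 + 4 + 4) + 6)*(-1*(-6)) = (20 + 6)*6 = 26*6 = 156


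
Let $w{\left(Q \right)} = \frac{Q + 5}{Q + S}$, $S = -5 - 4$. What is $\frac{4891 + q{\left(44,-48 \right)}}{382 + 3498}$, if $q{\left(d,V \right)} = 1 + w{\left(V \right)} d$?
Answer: $\frac{35092}{27645} \approx 1.2694$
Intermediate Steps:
$S = -9$ ($S = -5 - 4 = -9$)
$w{\left(Q \right)} = \frac{5 + Q}{-9 + Q}$ ($w{\left(Q \right)} = \frac{Q + 5}{Q - 9} = \frac{5 + Q}{-9 + Q}$)
$q{\left(d,V \right)} = 1 + \frac{d \left(5 + V\right)}{-9 + V}$ ($q{\left(d,V \right)} = 1 + \frac{5 + V}{-9 + V} d = 1 + \frac{d \left(5 + V\right)}{-9 + V}$)
$\frac{4891 + q{\left(44,-48 \right)}}{382 + 3498} = \frac{4891 + \frac{-9 - 48 + 44 \left(5 - 48\right)}{-9 - 48}}{382 + 3498} = \frac{4891 + \frac{-9 - 48 + 44 \left(-43\right)}{-57}}{3880} = \left(4891 - \frac{-9 - 48 - 1892}{57}\right) \frac{1}{3880} = \left(4891 - - \frac{1949}{57}\right) \frac{1}{3880} = \left(4891 + \frac{1949}{57}\right) \frac{1}{3880} = \frac{280736}{57} \cdot \frac{1}{3880} = \frac{35092}{27645}$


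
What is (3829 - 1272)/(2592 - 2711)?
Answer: -2557/119 ≈ -21.487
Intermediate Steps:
(3829 - 1272)/(2592 - 2711) = 2557/(-119) = 2557*(-1/119) = -2557/119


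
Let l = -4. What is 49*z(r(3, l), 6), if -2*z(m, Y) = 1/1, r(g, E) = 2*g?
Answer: -49/2 ≈ -24.500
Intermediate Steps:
z(m, Y) = -1/2 (z(m, Y) = -1/2/1 = -1/2*1 = -1/2)
49*z(r(3, l), 6) = 49*(-1/2) = -49/2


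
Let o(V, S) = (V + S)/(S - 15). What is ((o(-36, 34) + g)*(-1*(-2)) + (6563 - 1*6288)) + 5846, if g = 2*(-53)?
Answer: 112267/19 ≈ 5908.8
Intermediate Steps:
o(V, S) = (S + V)/(-15 + S)
g = -106
((o(-36, 34) + g)*(-1*(-2)) + (6563 - 1*6288)) + 5846 = (((34 - 36)/(-15 + 34) - 106)*(-1*(-2)) + (6563 - 1*6288)) + 5846 = ((-2/19 - 106)*2 + (6563 - 6288)) + 5846 = (((1/19)*(-2) - 106)*2 + 275) + 5846 = ((-2/19 - 106)*2 + 275) + 5846 = (-2016/19*2 + 275) + 5846 = (-4032/19 + 275) + 5846 = 1193/19 + 5846 = 112267/19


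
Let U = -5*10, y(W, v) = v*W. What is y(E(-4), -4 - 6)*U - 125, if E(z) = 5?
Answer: 2375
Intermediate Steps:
y(W, v) = W*v
U = -50
y(E(-4), -4 - 6)*U - 125 = (5*(-4 - 6))*(-50) - 125 = (5*(-10))*(-50) - 125 = -50*(-50) - 125 = 2500 - 125 = 2375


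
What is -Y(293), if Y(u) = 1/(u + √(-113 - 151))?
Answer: I/(-293*I + 2*√66) ≈ -0.0034025 + 0.00018868*I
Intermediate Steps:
Y(u) = 1/(u + 2*I*√66) (Y(u) = 1/(u + √(-264)) = 1/(u + 2*I*√66))
-Y(293) = -1/(293 + 2*I*√66)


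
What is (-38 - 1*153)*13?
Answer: -2483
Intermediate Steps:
(-38 - 1*153)*13 = (-38 - 153)*13 = -191*13 = -2483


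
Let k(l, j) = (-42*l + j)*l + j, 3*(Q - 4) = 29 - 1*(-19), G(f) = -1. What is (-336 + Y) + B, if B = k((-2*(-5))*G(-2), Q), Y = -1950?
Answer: -6666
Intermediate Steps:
Q = 20 (Q = 4 + (29 - 1*(-19))/3 = 4 + (29 + 19)/3 = 4 + (1/3)*48 = 4 + 16 = 20)
k(l, j) = j + l*(j - 42*l) (k(l, j) = (j - 42*l)*l + j = l*(j - 42*l) + j = j + l*(j - 42*l))
B = -4380 (B = 20 - 42*(-2*(-5)*(-1))**2 + 20*(-2*(-5)*(-1)) = 20 - 42*(10*(-1))**2 + 20*(10*(-1)) = 20 - 42*(-10)**2 + 20*(-10) = 20 - 42*100 - 200 = 20 - 4200 - 200 = -4380)
(-336 + Y) + B = (-336 - 1950) - 4380 = -2286 - 4380 = -6666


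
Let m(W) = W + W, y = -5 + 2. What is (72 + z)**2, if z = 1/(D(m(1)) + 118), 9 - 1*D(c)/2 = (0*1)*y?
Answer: 95902849/18496 ≈ 5185.1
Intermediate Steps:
y = -3
m(W) = 2*W
D(c) = 18 (D(c) = 18 - 2*0*1*(-3) = 18 - 0*(-3) = 18 - 2*0 = 18 + 0 = 18)
z = 1/136 (z = 1/(18 + 118) = 1/136 ≈ 0.0073529)
(72 + z)**2 = (72 + 1/136)**2 = (9793/136)**2 = 95902849/18496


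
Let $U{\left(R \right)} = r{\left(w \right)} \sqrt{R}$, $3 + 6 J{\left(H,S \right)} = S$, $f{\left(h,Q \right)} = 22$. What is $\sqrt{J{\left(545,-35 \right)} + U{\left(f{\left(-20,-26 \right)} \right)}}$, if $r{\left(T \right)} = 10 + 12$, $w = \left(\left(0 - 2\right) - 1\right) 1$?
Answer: $\frac{\sqrt{-57 + 198 \sqrt{22}}}{3} \approx 9.8415$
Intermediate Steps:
$w = -3$ ($w = \left(\left(0 - 2\right) - 1\right) 1 = \left(-2 - 1\right) 1 = \left(-3\right) 1 = -3$)
$r{\left(T \right)} = 22$
$J{\left(H,S \right)} = - \frac{1}{2} + \frac{S}{6}$
$U{\left(R \right)} = 22 \sqrt{R}$
$\sqrt{J{\left(545,-35 \right)} + U{\left(f{\left(-20,-26 \right)} \right)}} = \sqrt{\left(- \frac{1}{2} + \frac{1}{6} \left(-35\right)\right) + 22 \sqrt{22}} = \sqrt{\left(- \frac{1}{2} - \frac{35}{6}\right) + 22 \sqrt{22}} = \sqrt{- \frac{19}{3} + 22 \sqrt{22}}$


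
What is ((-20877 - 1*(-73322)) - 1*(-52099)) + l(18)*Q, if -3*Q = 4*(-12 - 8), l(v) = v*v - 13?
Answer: 338512/3 ≈ 1.1284e+5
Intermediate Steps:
l(v) = -13 + v² (l(v) = v² - 13 = -13 + v²)
Q = 80/3 (Q = -4*(-12 - 8)/3 = -4*(-20)/3 = -⅓*(-80) = 80/3 ≈ 26.667)
((-20877 - 1*(-73322)) - 1*(-52099)) + l(18)*Q = ((-20877 - 1*(-73322)) - 1*(-52099)) + (-13 + 18²)*(80/3) = ((-20877 + 73322) + 52099) + (-13 + 324)*(80/3) = (52445 + 52099) + 311*(80/3) = 104544 + 24880/3 = 338512/3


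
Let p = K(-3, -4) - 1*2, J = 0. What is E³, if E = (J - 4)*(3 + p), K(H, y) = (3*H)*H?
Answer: -1404928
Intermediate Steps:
K(H, y) = 3*H²
p = 25 (p = 3*(-3)² - 1*2 = 3*9 - 2 = 27 - 2 = 25)
E = -112 (E = (0 - 4)*(3 + 25) = -4*28 = -112)
E³ = (-112)³ = -1404928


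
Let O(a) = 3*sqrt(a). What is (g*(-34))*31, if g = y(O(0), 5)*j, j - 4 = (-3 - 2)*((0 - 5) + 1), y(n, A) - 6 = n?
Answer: -151776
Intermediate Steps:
y(n, A) = 6 + n
j = 24 (j = 4 + (-3 - 2)*((0 - 5) + 1) = 4 - 5*(-5 + 1) = 4 - 5*(-4) = 4 + 20 = 24)
g = 144 (g = (6 + 3*sqrt(0))*24 = (6 + 3*0)*24 = (6 + 0)*24 = 6*24 = 144)
(g*(-34))*31 = (144*(-34))*31 = -4896*31 = -151776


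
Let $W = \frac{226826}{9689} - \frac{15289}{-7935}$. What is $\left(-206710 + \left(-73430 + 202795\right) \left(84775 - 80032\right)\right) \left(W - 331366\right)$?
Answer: $- \frac{3125030074236121274923}{15376443} \approx -2.0323 \cdot 10^{14}$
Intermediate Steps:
$W = \frac{1947999431}{76882215}$ ($W = 226826 \cdot \frac{1}{9689} - - \frac{15289}{7935} = \frac{226826}{9689} + \frac{15289}{7935} = \frac{1947999431}{76882215} \approx 25.337$)
$\left(-206710 + \left(-73430 + 202795\right) \left(84775 - 80032\right)\right) \left(W - 331366\right) = \left(-206710 + \left(-73430 + 202795\right) \left(84775 - 80032\right)\right) \left(\frac{1947999431}{76882215} - 331366\right) = \left(-206710 + 129365 \cdot 4743\right) \left(- \frac{25474204056259}{76882215}\right) = \left(-206710 + 613578195\right) \left(- \frac{25474204056259}{76882215}\right) = 613371485 \left(- \frac{25474204056259}{76882215}\right) = - \frac{3125030074236121274923}{15376443}$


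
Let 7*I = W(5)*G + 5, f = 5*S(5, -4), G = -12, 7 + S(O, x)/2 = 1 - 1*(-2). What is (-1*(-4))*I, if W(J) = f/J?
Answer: 404/7 ≈ 57.714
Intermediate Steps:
S(O, x) = -8 (S(O, x) = -14 + 2*(1 - 1*(-2)) = -14 + 2*(1 + 2) = -14 + 2*3 = -14 + 6 = -8)
f = -40 (f = 5*(-8) = -40)
W(J) = -40/J
I = 101/7 (I = (-40/5*(-12) + 5)/7 = (-40*⅕*(-12) + 5)/7 = (-8*(-12) + 5)/7 = (96 + 5)/7 = (⅐)*101 = 101/7 ≈ 14.429)
(-1*(-4))*I = -1*(-4)*(101/7) = 4*(101/7) = 404/7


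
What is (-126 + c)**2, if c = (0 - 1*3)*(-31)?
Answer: 1089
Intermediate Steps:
c = 93 (c = (0 - 3)*(-31) = -3*(-31) = 93)
(-126 + c)**2 = (-126 + 93)**2 = (-33)**2 = 1089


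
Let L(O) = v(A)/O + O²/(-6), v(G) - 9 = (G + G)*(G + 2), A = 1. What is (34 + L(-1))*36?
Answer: 678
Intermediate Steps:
v(G) = 9 + 2*G*(2 + G) (v(G) = 9 + (G + G)*(G + 2) = 9 + (2*G)*(2 + G) = 9 + 2*G*(2 + G))
L(O) = 15/O - O²/6 (L(O) = (9 + 2*1² + 4*1)/O + O²/(-6) = (9 + 2*1 + 4)/O + O²*(-⅙) = (9 + 2 + 4)/O - O²/6 = 15/O - O²/6)
(34 + L(-1))*36 = (34 + (⅙)*(90 - 1*(-1)³)/(-1))*36 = (34 + (⅙)*(-1)*(90 - 1*(-1)))*36 = (34 + (⅙)*(-1)*(90 + 1))*36 = (34 + (⅙)*(-1)*91)*36 = (34 - 91/6)*36 = (113/6)*36 = 678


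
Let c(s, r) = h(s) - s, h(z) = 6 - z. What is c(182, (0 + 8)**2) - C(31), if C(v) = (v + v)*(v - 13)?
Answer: -1474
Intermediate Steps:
C(v) = 2*v*(-13 + v) (C(v) = (2*v)*(-13 + v) = 2*v*(-13 + v))
c(s, r) = 6 - 2*s (c(s, r) = (6 - s) - s = 6 - 2*s)
c(182, (0 + 8)**2) - C(31) = (6 - 2*182) - 2*31*(-13 + 31) = (6 - 364) - 2*31*18 = -358 - 1*1116 = -358 - 1116 = -1474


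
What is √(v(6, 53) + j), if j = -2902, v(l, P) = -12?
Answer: I*√2914 ≈ 53.982*I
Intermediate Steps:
√(v(6, 53) + j) = √(-12 - 2902) = √(-2914) = I*√2914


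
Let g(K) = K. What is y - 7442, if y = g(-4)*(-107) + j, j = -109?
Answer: -7123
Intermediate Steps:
y = 319 (y = -4*(-107) - 109 = 428 - 109 = 319)
y - 7442 = 319 - 7442 = -7123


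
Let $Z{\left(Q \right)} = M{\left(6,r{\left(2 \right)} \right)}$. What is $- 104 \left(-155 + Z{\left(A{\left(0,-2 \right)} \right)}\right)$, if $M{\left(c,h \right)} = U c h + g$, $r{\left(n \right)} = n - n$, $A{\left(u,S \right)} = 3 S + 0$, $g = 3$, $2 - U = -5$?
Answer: $15808$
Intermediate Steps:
$U = 7$ ($U = 2 - -5 = 2 + 5 = 7$)
$A{\left(u,S \right)} = 3 S$
$r{\left(n \right)} = 0$
$M{\left(c,h \right)} = 3 + 7 c h$ ($M{\left(c,h \right)} = 7 c h + 3 = 3 + 7 c h$)
$Z{\left(Q \right)} = 3$ ($Z{\left(Q \right)} = 3 + 7 \cdot 6 \cdot 0 = 3 + 0 = 3$)
$- 104 \left(-155 + Z{\left(A{\left(0,-2 \right)} \right)}\right) = - 104 \left(-155 + 3\right) = \left(-104\right) \left(-152\right) = 15808$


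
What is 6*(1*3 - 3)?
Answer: 0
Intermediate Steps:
6*(1*3 - 3) = 6*(3 - 3) = 6*0 = 0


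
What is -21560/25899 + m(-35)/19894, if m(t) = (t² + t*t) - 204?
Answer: -185372743/257617353 ≈ -0.71957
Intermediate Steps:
m(t) = -204 + 2*t² (m(t) = (t² + t²) - 204 = 2*t² - 204 = -204 + 2*t²)
-21560/25899 + m(-35)/19894 = -21560/25899 + (-204 + 2*(-35)²)/19894 = -21560*1/25899 + (-204 + 2*1225)*(1/19894) = -21560/25899 + (-204 + 2450)*(1/19894) = -21560/25899 + 2246*(1/19894) = -21560/25899 + 1123/9947 = -185372743/257617353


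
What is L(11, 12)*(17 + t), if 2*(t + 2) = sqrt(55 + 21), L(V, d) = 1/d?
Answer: 5/4 + sqrt(19)/12 ≈ 1.6132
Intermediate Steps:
t = -2 + sqrt(19) (t = -2 + sqrt(55 + 21)/2 = -2 + sqrt(76)/2 = -2 + (2*sqrt(19))/2 = -2 + sqrt(19) ≈ 2.3589)
L(11, 12)*(17 + t) = (17 + (-2 + sqrt(19)))/12 = (15 + sqrt(19))/12 = 5/4 + sqrt(19)/12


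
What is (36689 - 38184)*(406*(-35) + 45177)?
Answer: -46295665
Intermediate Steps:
(36689 - 38184)*(406*(-35) + 45177) = -1495*(-14210 + 45177) = -1495*30967 = -46295665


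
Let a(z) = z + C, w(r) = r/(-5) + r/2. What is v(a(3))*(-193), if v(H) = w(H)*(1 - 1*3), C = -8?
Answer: -579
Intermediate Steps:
w(r) = 3*r/10 (w(r) = r*(-⅕) + r*(½) = -r/5 + r/2 = 3*r/10)
a(z) = -8 + z (a(z) = z - 8 = -8 + z)
v(H) = -3*H/5 (v(H) = (3*H/10)*(1 - 1*3) = (3*H/10)*(1 - 3) = (3*H/10)*(-2) = -3*H/5)
v(a(3))*(-193) = -3*(-8 + 3)/5*(-193) = -⅗*(-5)*(-193) = 3*(-193) = -579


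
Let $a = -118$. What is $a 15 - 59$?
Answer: $-1829$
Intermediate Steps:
$a 15 - 59 = \left(-118\right) 15 - 59 = -1770 - 59 = -1829$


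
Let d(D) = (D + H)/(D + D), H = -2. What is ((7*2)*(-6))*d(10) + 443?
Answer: 2047/5 ≈ 409.40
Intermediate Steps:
d(D) = (-2 + D)/(2*D) (d(D) = (D - 2)/(D + D) = (-2 + D)/((2*D)) = (-2 + D)*(1/(2*D)) = (-2 + D)/(2*D))
((7*2)*(-6))*d(10) + 443 = ((7*2)*(-6))*((1/2)*(-2 + 10)/10) + 443 = (14*(-6))*((1/2)*(1/10)*8) + 443 = -84*2/5 + 443 = -168/5 + 443 = 2047/5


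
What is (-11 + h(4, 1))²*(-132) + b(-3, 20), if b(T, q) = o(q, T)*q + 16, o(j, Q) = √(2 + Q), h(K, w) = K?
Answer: -6452 + 20*I ≈ -6452.0 + 20.0*I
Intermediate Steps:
b(T, q) = 16 + q*√(2 + T) (b(T, q) = √(2 + T)*q + 16 = q*√(2 + T) + 16 = 16 + q*√(2 + T))
(-11 + h(4, 1))²*(-132) + b(-3, 20) = (-11 + 4)²*(-132) + (16 + 20*√(2 - 3)) = (-7)²*(-132) + (16 + 20*√(-1)) = 49*(-132) + (16 + 20*I) = -6468 + (16 + 20*I) = -6452 + 20*I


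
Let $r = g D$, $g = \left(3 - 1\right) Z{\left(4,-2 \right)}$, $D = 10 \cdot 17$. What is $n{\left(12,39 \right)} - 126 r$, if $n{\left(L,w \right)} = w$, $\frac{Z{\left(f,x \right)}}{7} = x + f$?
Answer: $-599721$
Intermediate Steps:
$D = 170$
$Z{\left(f,x \right)} = 7 f + 7 x$ ($Z{\left(f,x \right)} = 7 \left(x + f\right) = 7 \left(f + x\right) = 7 f + 7 x$)
$g = 28$ ($g = \left(3 - 1\right) \left(7 \cdot 4 + 7 \left(-2\right)\right) = 2 \left(28 - 14\right) = 2 \cdot 14 = 28$)
$r = 4760$ ($r = 28 \cdot 170 = 4760$)
$n{\left(12,39 \right)} - 126 r = 39 - 599760 = -599721$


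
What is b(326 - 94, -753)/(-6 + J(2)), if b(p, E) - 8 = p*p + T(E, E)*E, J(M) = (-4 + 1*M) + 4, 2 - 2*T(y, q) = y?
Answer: 460851/8 ≈ 57606.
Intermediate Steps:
T(y, q) = 1 - y/2
J(M) = M (J(M) = (-4 + M) + 4 = M)
b(p, E) = 8 + p**2 + E*(1 - E/2) (b(p, E) = 8 + (p*p + (1 - E/2)*E) = 8 + (p**2 + E*(1 - E/2)) = 8 + p**2 + E*(1 - E/2))
b(326 - 94, -753)/(-6 + J(2)) = (8 - 753 + (326 - 94)**2 - 1/2*(-753)**2)/(-6 + 2) = (8 - 753 + 232**2 - 1/2*567009)/(-4) = -(8 - 753 + 53824 - 567009/2)/4 = -1/4*(-460851/2) = 460851/8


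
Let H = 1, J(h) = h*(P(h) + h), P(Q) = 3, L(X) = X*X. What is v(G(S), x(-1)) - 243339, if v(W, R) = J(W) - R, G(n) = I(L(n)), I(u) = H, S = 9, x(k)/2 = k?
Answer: -243333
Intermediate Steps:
L(X) = X²
x(k) = 2*k
J(h) = h*(3 + h)
I(u) = 1
G(n) = 1
v(W, R) = -R + W*(3 + W) (v(W, R) = W*(3 + W) - R = -R + W*(3 + W))
v(G(S), x(-1)) - 243339 = (-2*(-1) + 1*(3 + 1)) - 243339 = (-1*(-2) + 1*4) - 243339 = (2 + 4) - 243339 = 6 - 243339 = -243333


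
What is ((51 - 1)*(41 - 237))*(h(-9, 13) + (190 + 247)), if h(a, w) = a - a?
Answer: -4282600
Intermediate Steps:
h(a, w) = 0
((51 - 1)*(41 - 237))*(h(-9, 13) + (190 + 247)) = ((51 - 1)*(41 - 237))*(0 + (190 + 247)) = (50*(-196))*(0 + 437) = -9800*437 = -4282600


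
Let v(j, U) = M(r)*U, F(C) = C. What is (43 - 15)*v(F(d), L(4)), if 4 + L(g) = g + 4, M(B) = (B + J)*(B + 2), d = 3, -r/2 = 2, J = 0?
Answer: 896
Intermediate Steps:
r = -4 (r = -2*2 = -4)
M(B) = B*(2 + B) (M(B) = (B + 0)*(B + 2) = B*(2 + B))
L(g) = g (L(g) = -4 + (g + 4) = -4 + (4 + g) = g)
v(j, U) = 8*U (v(j, U) = (-4*(2 - 4))*U = (-4*(-2))*U = 8*U)
(43 - 15)*v(F(d), L(4)) = (43 - 15)*(8*4) = 28*32 = 896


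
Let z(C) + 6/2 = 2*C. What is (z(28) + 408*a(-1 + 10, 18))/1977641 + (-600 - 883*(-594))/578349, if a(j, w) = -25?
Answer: 343407189293/381255564903 ≈ 0.90073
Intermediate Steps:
z(C) = -3 + 2*C
(z(28) + 408*a(-1 + 10, 18))/1977641 + (-600 - 883*(-594))/578349 = ((-3 + 2*28) + 408*(-25))/1977641 + (-600 - 883*(-594))/578349 = ((-3 + 56) - 10200)*(1/1977641) + (-600 + 524502)*(1/578349) = (53 - 10200)*(1/1977641) + 523902*(1/578349) = -10147*1/1977641 + 174634/192783 = -10147/1977641 + 174634/192783 = 343407189293/381255564903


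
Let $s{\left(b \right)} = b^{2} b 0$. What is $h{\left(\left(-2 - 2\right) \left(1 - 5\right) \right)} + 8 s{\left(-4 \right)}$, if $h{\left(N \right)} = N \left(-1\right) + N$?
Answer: $0$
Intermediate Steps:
$h{\left(N \right)} = 0$ ($h{\left(N \right)} = - N + N = 0$)
$s{\left(b \right)} = 0$ ($s{\left(b \right)} = b^{3} \cdot 0 = 0$)
$h{\left(\left(-2 - 2\right) \left(1 - 5\right) \right)} + 8 s{\left(-4 \right)} = 0 + 8 \cdot 0 = 0 + 0 = 0$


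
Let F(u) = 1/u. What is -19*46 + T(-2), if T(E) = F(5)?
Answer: -4369/5 ≈ -873.80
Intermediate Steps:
F(u) = 1/u
T(E) = 1/5
-19*46 + T(-2) = -19*46 + 1/5 = -874 + 1/5 = -4369/5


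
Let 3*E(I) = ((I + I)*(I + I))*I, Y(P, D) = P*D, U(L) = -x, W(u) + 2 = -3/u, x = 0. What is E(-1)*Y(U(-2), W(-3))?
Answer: 0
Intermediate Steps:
W(u) = -2 - 3/u
U(L) = 0 (U(L) = -1*0 = 0)
Y(P, D) = D*P
E(I) = 4*I**3/3 (E(I) = (((I + I)*(I + I))*I)/3 = (((2*I)*(2*I))*I)/3 = ((4*I**2)*I)/3 = (4*I**3)/3 = 4*I**3/3)
E(-1)*Y(U(-2), W(-3)) = ((4/3)*(-1)**3)*((-2 - 3/(-3))*0) = ((4/3)*(-1))*((-2 - 3*(-1/3))*0) = -4*(-2 + 1)*0/3 = -(-4)*0/3 = -4/3*0 = 0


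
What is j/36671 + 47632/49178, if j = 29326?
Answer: 1594453550/901703219 ≈ 1.7683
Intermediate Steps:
j/36671 + 47632/49178 = 29326/36671 + 47632/49178 = 29326*(1/36671) + 47632*(1/49178) = 29326/36671 + 23816/24589 = 1594453550/901703219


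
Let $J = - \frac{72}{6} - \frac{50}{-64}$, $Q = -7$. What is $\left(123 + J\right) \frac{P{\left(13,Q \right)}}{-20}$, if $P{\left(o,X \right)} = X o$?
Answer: $\frac{325507}{640} \approx 508.6$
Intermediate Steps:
$J = - \frac{359}{32}$ ($J = \left(-72\right) \frac{1}{6} - - \frac{25}{32} = -12 + \frac{25}{32} = - \frac{359}{32} \approx -11.219$)
$\left(123 + J\right) \frac{P{\left(13,Q \right)}}{-20} = \left(123 - \frac{359}{32}\right) \frac{\left(-7\right) 13}{-20} = \frac{3577 \left(\left(-91\right) \left(- \frac{1}{20}\right)\right)}{32} = \frac{3577}{32} \cdot \frac{91}{20} = \frac{325507}{640}$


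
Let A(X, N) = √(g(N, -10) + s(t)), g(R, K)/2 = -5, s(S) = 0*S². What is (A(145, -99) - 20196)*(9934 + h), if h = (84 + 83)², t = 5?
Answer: -763873308 + 37823*I*√10 ≈ -7.6387e+8 + 1.1961e+5*I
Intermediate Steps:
s(S) = 0
g(R, K) = -10 (g(R, K) = 2*(-5) = -10)
A(X, N) = I*√10 (A(X, N) = √(-10 + 0) = √(-10) = I*√10)
h = 27889 (h = 167² = 27889)
(A(145, -99) - 20196)*(9934 + h) = (I*√10 - 20196)*(9934 + 27889) = (-20196 + I*√10)*37823 = -763873308 + 37823*I*√10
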